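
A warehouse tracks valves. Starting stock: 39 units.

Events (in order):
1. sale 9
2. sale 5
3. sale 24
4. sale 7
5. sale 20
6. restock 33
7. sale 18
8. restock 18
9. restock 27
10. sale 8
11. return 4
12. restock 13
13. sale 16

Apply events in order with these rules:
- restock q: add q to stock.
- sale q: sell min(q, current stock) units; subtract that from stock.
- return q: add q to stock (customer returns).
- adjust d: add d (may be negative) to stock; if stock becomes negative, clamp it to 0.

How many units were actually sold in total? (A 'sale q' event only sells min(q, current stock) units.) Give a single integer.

Answer: 81

Derivation:
Processing events:
Start: stock = 39
  Event 1 (sale 9): sell min(9,39)=9. stock: 39 - 9 = 30. total_sold = 9
  Event 2 (sale 5): sell min(5,30)=5. stock: 30 - 5 = 25. total_sold = 14
  Event 3 (sale 24): sell min(24,25)=24. stock: 25 - 24 = 1. total_sold = 38
  Event 4 (sale 7): sell min(7,1)=1. stock: 1 - 1 = 0. total_sold = 39
  Event 5 (sale 20): sell min(20,0)=0. stock: 0 - 0 = 0. total_sold = 39
  Event 6 (restock 33): 0 + 33 = 33
  Event 7 (sale 18): sell min(18,33)=18. stock: 33 - 18 = 15. total_sold = 57
  Event 8 (restock 18): 15 + 18 = 33
  Event 9 (restock 27): 33 + 27 = 60
  Event 10 (sale 8): sell min(8,60)=8. stock: 60 - 8 = 52. total_sold = 65
  Event 11 (return 4): 52 + 4 = 56
  Event 12 (restock 13): 56 + 13 = 69
  Event 13 (sale 16): sell min(16,69)=16. stock: 69 - 16 = 53. total_sold = 81
Final: stock = 53, total_sold = 81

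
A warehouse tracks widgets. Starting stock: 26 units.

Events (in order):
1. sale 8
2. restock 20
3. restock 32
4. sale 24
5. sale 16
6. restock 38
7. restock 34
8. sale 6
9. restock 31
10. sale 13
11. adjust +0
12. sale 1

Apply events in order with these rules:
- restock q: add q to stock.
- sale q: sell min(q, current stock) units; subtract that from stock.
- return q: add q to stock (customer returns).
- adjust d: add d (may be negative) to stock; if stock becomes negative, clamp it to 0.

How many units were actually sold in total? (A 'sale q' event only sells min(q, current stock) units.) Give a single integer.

Processing events:
Start: stock = 26
  Event 1 (sale 8): sell min(8,26)=8. stock: 26 - 8 = 18. total_sold = 8
  Event 2 (restock 20): 18 + 20 = 38
  Event 3 (restock 32): 38 + 32 = 70
  Event 4 (sale 24): sell min(24,70)=24. stock: 70 - 24 = 46. total_sold = 32
  Event 5 (sale 16): sell min(16,46)=16. stock: 46 - 16 = 30. total_sold = 48
  Event 6 (restock 38): 30 + 38 = 68
  Event 7 (restock 34): 68 + 34 = 102
  Event 8 (sale 6): sell min(6,102)=6. stock: 102 - 6 = 96. total_sold = 54
  Event 9 (restock 31): 96 + 31 = 127
  Event 10 (sale 13): sell min(13,127)=13. stock: 127 - 13 = 114. total_sold = 67
  Event 11 (adjust +0): 114 + 0 = 114
  Event 12 (sale 1): sell min(1,114)=1. stock: 114 - 1 = 113. total_sold = 68
Final: stock = 113, total_sold = 68

Answer: 68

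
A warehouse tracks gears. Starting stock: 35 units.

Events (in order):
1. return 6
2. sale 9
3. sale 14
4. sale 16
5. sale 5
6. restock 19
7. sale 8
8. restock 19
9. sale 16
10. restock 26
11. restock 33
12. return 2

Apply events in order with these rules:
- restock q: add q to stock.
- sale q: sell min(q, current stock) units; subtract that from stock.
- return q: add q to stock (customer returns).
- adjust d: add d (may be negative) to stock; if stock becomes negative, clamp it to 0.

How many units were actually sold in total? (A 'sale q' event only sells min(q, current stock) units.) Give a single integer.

Processing events:
Start: stock = 35
  Event 1 (return 6): 35 + 6 = 41
  Event 2 (sale 9): sell min(9,41)=9. stock: 41 - 9 = 32. total_sold = 9
  Event 3 (sale 14): sell min(14,32)=14. stock: 32 - 14 = 18. total_sold = 23
  Event 4 (sale 16): sell min(16,18)=16. stock: 18 - 16 = 2. total_sold = 39
  Event 5 (sale 5): sell min(5,2)=2. stock: 2 - 2 = 0. total_sold = 41
  Event 6 (restock 19): 0 + 19 = 19
  Event 7 (sale 8): sell min(8,19)=8. stock: 19 - 8 = 11. total_sold = 49
  Event 8 (restock 19): 11 + 19 = 30
  Event 9 (sale 16): sell min(16,30)=16. stock: 30 - 16 = 14. total_sold = 65
  Event 10 (restock 26): 14 + 26 = 40
  Event 11 (restock 33): 40 + 33 = 73
  Event 12 (return 2): 73 + 2 = 75
Final: stock = 75, total_sold = 65

Answer: 65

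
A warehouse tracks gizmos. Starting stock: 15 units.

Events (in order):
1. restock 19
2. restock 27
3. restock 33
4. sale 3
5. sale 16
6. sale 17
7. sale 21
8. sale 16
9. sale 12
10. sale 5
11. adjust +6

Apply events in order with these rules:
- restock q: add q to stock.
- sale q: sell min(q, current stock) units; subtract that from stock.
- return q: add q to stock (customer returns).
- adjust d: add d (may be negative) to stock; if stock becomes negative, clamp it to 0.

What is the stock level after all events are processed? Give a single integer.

Answer: 10

Derivation:
Processing events:
Start: stock = 15
  Event 1 (restock 19): 15 + 19 = 34
  Event 2 (restock 27): 34 + 27 = 61
  Event 3 (restock 33): 61 + 33 = 94
  Event 4 (sale 3): sell min(3,94)=3. stock: 94 - 3 = 91. total_sold = 3
  Event 5 (sale 16): sell min(16,91)=16. stock: 91 - 16 = 75. total_sold = 19
  Event 6 (sale 17): sell min(17,75)=17. stock: 75 - 17 = 58. total_sold = 36
  Event 7 (sale 21): sell min(21,58)=21. stock: 58 - 21 = 37. total_sold = 57
  Event 8 (sale 16): sell min(16,37)=16. stock: 37 - 16 = 21. total_sold = 73
  Event 9 (sale 12): sell min(12,21)=12. stock: 21 - 12 = 9. total_sold = 85
  Event 10 (sale 5): sell min(5,9)=5. stock: 9 - 5 = 4. total_sold = 90
  Event 11 (adjust +6): 4 + 6 = 10
Final: stock = 10, total_sold = 90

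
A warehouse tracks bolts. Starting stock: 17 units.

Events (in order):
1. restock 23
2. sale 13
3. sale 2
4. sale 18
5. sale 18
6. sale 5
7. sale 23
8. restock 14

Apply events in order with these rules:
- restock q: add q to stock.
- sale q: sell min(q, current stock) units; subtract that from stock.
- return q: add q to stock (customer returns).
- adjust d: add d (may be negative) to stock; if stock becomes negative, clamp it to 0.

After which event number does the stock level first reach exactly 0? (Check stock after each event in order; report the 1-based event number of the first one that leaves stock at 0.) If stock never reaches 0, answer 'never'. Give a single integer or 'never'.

Answer: 5

Derivation:
Processing events:
Start: stock = 17
  Event 1 (restock 23): 17 + 23 = 40
  Event 2 (sale 13): sell min(13,40)=13. stock: 40 - 13 = 27. total_sold = 13
  Event 3 (sale 2): sell min(2,27)=2. stock: 27 - 2 = 25. total_sold = 15
  Event 4 (sale 18): sell min(18,25)=18. stock: 25 - 18 = 7. total_sold = 33
  Event 5 (sale 18): sell min(18,7)=7. stock: 7 - 7 = 0. total_sold = 40
  Event 6 (sale 5): sell min(5,0)=0. stock: 0 - 0 = 0. total_sold = 40
  Event 7 (sale 23): sell min(23,0)=0. stock: 0 - 0 = 0. total_sold = 40
  Event 8 (restock 14): 0 + 14 = 14
Final: stock = 14, total_sold = 40

First zero at event 5.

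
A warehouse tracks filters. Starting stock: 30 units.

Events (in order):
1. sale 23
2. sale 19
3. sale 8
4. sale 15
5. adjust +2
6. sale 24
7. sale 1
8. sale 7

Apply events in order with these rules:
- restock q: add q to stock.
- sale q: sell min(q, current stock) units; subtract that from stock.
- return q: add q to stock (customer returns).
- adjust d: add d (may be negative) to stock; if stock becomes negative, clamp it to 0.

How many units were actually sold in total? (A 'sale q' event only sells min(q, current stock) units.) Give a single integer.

Processing events:
Start: stock = 30
  Event 1 (sale 23): sell min(23,30)=23. stock: 30 - 23 = 7. total_sold = 23
  Event 2 (sale 19): sell min(19,7)=7. stock: 7 - 7 = 0. total_sold = 30
  Event 3 (sale 8): sell min(8,0)=0. stock: 0 - 0 = 0. total_sold = 30
  Event 4 (sale 15): sell min(15,0)=0. stock: 0 - 0 = 0. total_sold = 30
  Event 5 (adjust +2): 0 + 2 = 2
  Event 6 (sale 24): sell min(24,2)=2. stock: 2 - 2 = 0. total_sold = 32
  Event 7 (sale 1): sell min(1,0)=0. stock: 0 - 0 = 0. total_sold = 32
  Event 8 (sale 7): sell min(7,0)=0. stock: 0 - 0 = 0. total_sold = 32
Final: stock = 0, total_sold = 32

Answer: 32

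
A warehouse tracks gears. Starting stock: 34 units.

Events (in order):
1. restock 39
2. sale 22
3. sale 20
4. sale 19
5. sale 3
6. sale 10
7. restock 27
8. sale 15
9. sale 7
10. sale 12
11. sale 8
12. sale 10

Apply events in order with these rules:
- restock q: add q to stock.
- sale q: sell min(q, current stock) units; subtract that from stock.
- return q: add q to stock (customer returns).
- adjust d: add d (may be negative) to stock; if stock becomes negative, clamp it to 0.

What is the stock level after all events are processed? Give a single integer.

Processing events:
Start: stock = 34
  Event 1 (restock 39): 34 + 39 = 73
  Event 2 (sale 22): sell min(22,73)=22. stock: 73 - 22 = 51. total_sold = 22
  Event 3 (sale 20): sell min(20,51)=20. stock: 51 - 20 = 31. total_sold = 42
  Event 4 (sale 19): sell min(19,31)=19. stock: 31 - 19 = 12. total_sold = 61
  Event 5 (sale 3): sell min(3,12)=3. stock: 12 - 3 = 9. total_sold = 64
  Event 6 (sale 10): sell min(10,9)=9. stock: 9 - 9 = 0. total_sold = 73
  Event 7 (restock 27): 0 + 27 = 27
  Event 8 (sale 15): sell min(15,27)=15. stock: 27 - 15 = 12. total_sold = 88
  Event 9 (sale 7): sell min(7,12)=7. stock: 12 - 7 = 5. total_sold = 95
  Event 10 (sale 12): sell min(12,5)=5. stock: 5 - 5 = 0. total_sold = 100
  Event 11 (sale 8): sell min(8,0)=0. stock: 0 - 0 = 0. total_sold = 100
  Event 12 (sale 10): sell min(10,0)=0. stock: 0 - 0 = 0. total_sold = 100
Final: stock = 0, total_sold = 100

Answer: 0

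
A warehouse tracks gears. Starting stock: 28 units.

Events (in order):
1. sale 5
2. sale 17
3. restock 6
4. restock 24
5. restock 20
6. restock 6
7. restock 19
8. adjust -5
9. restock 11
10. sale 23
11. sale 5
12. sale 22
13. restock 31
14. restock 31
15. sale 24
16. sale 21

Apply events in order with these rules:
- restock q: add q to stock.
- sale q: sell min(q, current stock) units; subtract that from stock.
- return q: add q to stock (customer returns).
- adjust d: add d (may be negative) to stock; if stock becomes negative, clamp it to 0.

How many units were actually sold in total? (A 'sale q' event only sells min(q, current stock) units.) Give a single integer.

Answer: 117

Derivation:
Processing events:
Start: stock = 28
  Event 1 (sale 5): sell min(5,28)=5. stock: 28 - 5 = 23. total_sold = 5
  Event 2 (sale 17): sell min(17,23)=17. stock: 23 - 17 = 6. total_sold = 22
  Event 3 (restock 6): 6 + 6 = 12
  Event 4 (restock 24): 12 + 24 = 36
  Event 5 (restock 20): 36 + 20 = 56
  Event 6 (restock 6): 56 + 6 = 62
  Event 7 (restock 19): 62 + 19 = 81
  Event 8 (adjust -5): 81 + -5 = 76
  Event 9 (restock 11): 76 + 11 = 87
  Event 10 (sale 23): sell min(23,87)=23. stock: 87 - 23 = 64. total_sold = 45
  Event 11 (sale 5): sell min(5,64)=5. stock: 64 - 5 = 59. total_sold = 50
  Event 12 (sale 22): sell min(22,59)=22. stock: 59 - 22 = 37. total_sold = 72
  Event 13 (restock 31): 37 + 31 = 68
  Event 14 (restock 31): 68 + 31 = 99
  Event 15 (sale 24): sell min(24,99)=24. stock: 99 - 24 = 75. total_sold = 96
  Event 16 (sale 21): sell min(21,75)=21. stock: 75 - 21 = 54. total_sold = 117
Final: stock = 54, total_sold = 117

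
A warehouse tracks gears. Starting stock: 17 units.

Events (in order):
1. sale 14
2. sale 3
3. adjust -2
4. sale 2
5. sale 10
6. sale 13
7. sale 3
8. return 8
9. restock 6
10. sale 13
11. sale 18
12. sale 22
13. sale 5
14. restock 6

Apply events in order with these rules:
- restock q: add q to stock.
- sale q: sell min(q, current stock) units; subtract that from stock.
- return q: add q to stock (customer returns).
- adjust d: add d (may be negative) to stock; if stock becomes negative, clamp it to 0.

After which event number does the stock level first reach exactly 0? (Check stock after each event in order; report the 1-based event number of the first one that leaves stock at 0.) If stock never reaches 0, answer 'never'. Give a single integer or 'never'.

Processing events:
Start: stock = 17
  Event 1 (sale 14): sell min(14,17)=14. stock: 17 - 14 = 3. total_sold = 14
  Event 2 (sale 3): sell min(3,3)=3. stock: 3 - 3 = 0. total_sold = 17
  Event 3 (adjust -2): 0 + -2 = 0 (clamped to 0)
  Event 4 (sale 2): sell min(2,0)=0. stock: 0 - 0 = 0. total_sold = 17
  Event 5 (sale 10): sell min(10,0)=0. stock: 0 - 0 = 0. total_sold = 17
  Event 6 (sale 13): sell min(13,0)=0. stock: 0 - 0 = 0. total_sold = 17
  Event 7 (sale 3): sell min(3,0)=0. stock: 0 - 0 = 0. total_sold = 17
  Event 8 (return 8): 0 + 8 = 8
  Event 9 (restock 6): 8 + 6 = 14
  Event 10 (sale 13): sell min(13,14)=13. stock: 14 - 13 = 1. total_sold = 30
  Event 11 (sale 18): sell min(18,1)=1. stock: 1 - 1 = 0. total_sold = 31
  Event 12 (sale 22): sell min(22,0)=0. stock: 0 - 0 = 0. total_sold = 31
  Event 13 (sale 5): sell min(5,0)=0. stock: 0 - 0 = 0. total_sold = 31
  Event 14 (restock 6): 0 + 6 = 6
Final: stock = 6, total_sold = 31

First zero at event 2.

Answer: 2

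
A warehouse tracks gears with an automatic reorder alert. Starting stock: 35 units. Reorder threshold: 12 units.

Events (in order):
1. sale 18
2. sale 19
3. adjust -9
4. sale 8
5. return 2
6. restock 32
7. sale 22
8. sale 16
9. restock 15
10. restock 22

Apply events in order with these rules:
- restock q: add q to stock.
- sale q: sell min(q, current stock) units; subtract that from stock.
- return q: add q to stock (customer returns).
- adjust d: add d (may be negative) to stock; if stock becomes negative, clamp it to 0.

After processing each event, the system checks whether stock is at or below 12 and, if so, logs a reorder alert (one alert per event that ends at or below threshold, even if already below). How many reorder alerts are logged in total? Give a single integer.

Answer: 6

Derivation:
Processing events:
Start: stock = 35
  Event 1 (sale 18): sell min(18,35)=18. stock: 35 - 18 = 17. total_sold = 18
  Event 2 (sale 19): sell min(19,17)=17. stock: 17 - 17 = 0. total_sold = 35
  Event 3 (adjust -9): 0 + -9 = 0 (clamped to 0)
  Event 4 (sale 8): sell min(8,0)=0. stock: 0 - 0 = 0. total_sold = 35
  Event 5 (return 2): 0 + 2 = 2
  Event 6 (restock 32): 2 + 32 = 34
  Event 7 (sale 22): sell min(22,34)=22. stock: 34 - 22 = 12. total_sold = 57
  Event 8 (sale 16): sell min(16,12)=12. stock: 12 - 12 = 0. total_sold = 69
  Event 9 (restock 15): 0 + 15 = 15
  Event 10 (restock 22): 15 + 22 = 37
Final: stock = 37, total_sold = 69

Checking against threshold 12:
  After event 1: stock=17 > 12
  After event 2: stock=0 <= 12 -> ALERT
  After event 3: stock=0 <= 12 -> ALERT
  After event 4: stock=0 <= 12 -> ALERT
  After event 5: stock=2 <= 12 -> ALERT
  After event 6: stock=34 > 12
  After event 7: stock=12 <= 12 -> ALERT
  After event 8: stock=0 <= 12 -> ALERT
  After event 9: stock=15 > 12
  After event 10: stock=37 > 12
Alert events: [2, 3, 4, 5, 7, 8]. Count = 6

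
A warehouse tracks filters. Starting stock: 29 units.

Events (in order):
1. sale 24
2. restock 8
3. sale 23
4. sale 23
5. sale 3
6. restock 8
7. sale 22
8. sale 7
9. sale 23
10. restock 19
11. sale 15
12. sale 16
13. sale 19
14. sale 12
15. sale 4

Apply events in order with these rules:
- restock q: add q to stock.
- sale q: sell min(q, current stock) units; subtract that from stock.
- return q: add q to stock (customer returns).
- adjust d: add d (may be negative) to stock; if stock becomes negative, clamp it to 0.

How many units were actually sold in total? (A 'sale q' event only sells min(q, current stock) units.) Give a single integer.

Answer: 64

Derivation:
Processing events:
Start: stock = 29
  Event 1 (sale 24): sell min(24,29)=24. stock: 29 - 24 = 5. total_sold = 24
  Event 2 (restock 8): 5 + 8 = 13
  Event 3 (sale 23): sell min(23,13)=13. stock: 13 - 13 = 0. total_sold = 37
  Event 4 (sale 23): sell min(23,0)=0. stock: 0 - 0 = 0. total_sold = 37
  Event 5 (sale 3): sell min(3,0)=0. stock: 0 - 0 = 0. total_sold = 37
  Event 6 (restock 8): 0 + 8 = 8
  Event 7 (sale 22): sell min(22,8)=8. stock: 8 - 8 = 0. total_sold = 45
  Event 8 (sale 7): sell min(7,0)=0. stock: 0 - 0 = 0. total_sold = 45
  Event 9 (sale 23): sell min(23,0)=0. stock: 0 - 0 = 0. total_sold = 45
  Event 10 (restock 19): 0 + 19 = 19
  Event 11 (sale 15): sell min(15,19)=15. stock: 19 - 15 = 4. total_sold = 60
  Event 12 (sale 16): sell min(16,4)=4. stock: 4 - 4 = 0. total_sold = 64
  Event 13 (sale 19): sell min(19,0)=0. stock: 0 - 0 = 0. total_sold = 64
  Event 14 (sale 12): sell min(12,0)=0. stock: 0 - 0 = 0. total_sold = 64
  Event 15 (sale 4): sell min(4,0)=0. stock: 0 - 0 = 0. total_sold = 64
Final: stock = 0, total_sold = 64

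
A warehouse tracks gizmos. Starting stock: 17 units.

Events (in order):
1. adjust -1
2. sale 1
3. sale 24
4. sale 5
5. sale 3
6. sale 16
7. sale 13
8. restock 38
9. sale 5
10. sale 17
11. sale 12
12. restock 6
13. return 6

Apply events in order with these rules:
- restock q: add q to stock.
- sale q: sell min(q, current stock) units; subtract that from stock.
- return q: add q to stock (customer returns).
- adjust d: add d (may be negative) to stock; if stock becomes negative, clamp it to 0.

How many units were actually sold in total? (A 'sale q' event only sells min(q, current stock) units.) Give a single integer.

Answer: 50

Derivation:
Processing events:
Start: stock = 17
  Event 1 (adjust -1): 17 + -1 = 16
  Event 2 (sale 1): sell min(1,16)=1. stock: 16 - 1 = 15. total_sold = 1
  Event 3 (sale 24): sell min(24,15)=15. stock: 15 - 15 = 0. total_sold = 16
  Event 4 (sale 5): sell min(5,0)=0. stock: 0 - 0 = 0. total_sold = 16
  Event 5 (sale 3): sell min(3,0)=0. stock: 0 - 0 = 0. total_sold = 16
  Event 6 (sale 16): sell min(16,0)=0. stock: 0 - 0 = 0. total_sold = 16
  Event 7 (sale 13): sell min(13,0)=0. stock: 0 - 0 = 0. total_sold = 16
  Event 8 (restock 38): 0 + 38 = 38
  Event 9 (sale 5): sell min(5,38)=5. stock: 38 - 5 = 33. total_sold = 21
  Event 10 (sale 17): sell min(17,33)=17. stock: 33 - 17 = 16. total_sold = 38
  Event 11 (sale 12): sell min(12,16)=12. stock: 16 - 12 = 4. total_sold = 50
  Event 12 (restock 6): 4 + 6 = 10
  Event 13 (return 6): 10 + 6 = 16
Final: stock = 16, total_sold = 50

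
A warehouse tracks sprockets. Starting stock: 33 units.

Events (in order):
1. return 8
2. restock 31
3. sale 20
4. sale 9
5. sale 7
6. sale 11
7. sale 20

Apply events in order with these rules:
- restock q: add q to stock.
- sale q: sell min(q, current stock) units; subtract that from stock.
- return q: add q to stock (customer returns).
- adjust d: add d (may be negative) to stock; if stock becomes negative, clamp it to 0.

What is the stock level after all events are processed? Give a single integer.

Processing events:
Start: stock = 33
  Event 1 (return 8): 33 + 8 = 41
  Event 2 (restock 31): 41 + 31 = 72
  Event 3 (sale 20): sell min(20,72)=20. stock: 72 - 20 = 52. total_sold = 20
  Event 4 (sale 9): sell min(9,52)=9. stock: 52 - 9 = 43. total_sold = 29
  Event 5 (sale 7): sell min(7,43)=7. stock: 43 - 7 = 36. total_sold = 36
  Event 6 (sale 11): sell min(11,36)=11. stock: 36 - 11 = 25. total_sold = 47
  Event 7 (sale 20): sell min(20,25)=20. stock: 25 - 20 = 5. total_sold = 67
Final: stock = 5, total_sold = 67

Answer: 5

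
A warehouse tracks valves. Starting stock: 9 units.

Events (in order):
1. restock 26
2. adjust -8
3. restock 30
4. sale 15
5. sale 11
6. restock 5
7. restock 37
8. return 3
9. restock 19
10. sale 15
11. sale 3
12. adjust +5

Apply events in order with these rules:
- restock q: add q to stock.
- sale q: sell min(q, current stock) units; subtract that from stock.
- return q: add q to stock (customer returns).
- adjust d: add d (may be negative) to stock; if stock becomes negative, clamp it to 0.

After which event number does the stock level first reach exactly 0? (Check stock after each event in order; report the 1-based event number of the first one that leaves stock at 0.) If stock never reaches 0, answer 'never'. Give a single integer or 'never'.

Answer: never

Derivation:
Processing events:
Start: stock = 9
  Event 1 (restock 26): 9 + 26 = 35
  Event 2 (adjust -8): 35 + -8 = 27
  Event 3 (restock 30): 27 + 30 = 57
  Event 4 (sale 15): sell min(15,57)=15. stock: 57 - 15 = 42. total_sold = 15
  Event 5 (sale 11): sell min(11,42)=11. stock: 42 - 11 = 31. total_sold = 26
  Event 6 (restock 5): 31 + 5 = 36
  Event 7 (restock 37): 36 + 37 = 73
  Event 8 (return 3): 73 + 3 = 76
  Event 9 (restock 19): 76 + 19 = 95
  Event 10 (sale 15): sell min(15,95)=15. stock: 95 - 15 = 80. total_sold = 41
  Event 11 (sale 3): sell min(3,80)=3. stock: 80 - 3 = 77. total_sold = 44
  Event 12 (adjust +5): 77 + 5 = 82
Final: stock = 82, total_sold = 44

Stock never reaches 0.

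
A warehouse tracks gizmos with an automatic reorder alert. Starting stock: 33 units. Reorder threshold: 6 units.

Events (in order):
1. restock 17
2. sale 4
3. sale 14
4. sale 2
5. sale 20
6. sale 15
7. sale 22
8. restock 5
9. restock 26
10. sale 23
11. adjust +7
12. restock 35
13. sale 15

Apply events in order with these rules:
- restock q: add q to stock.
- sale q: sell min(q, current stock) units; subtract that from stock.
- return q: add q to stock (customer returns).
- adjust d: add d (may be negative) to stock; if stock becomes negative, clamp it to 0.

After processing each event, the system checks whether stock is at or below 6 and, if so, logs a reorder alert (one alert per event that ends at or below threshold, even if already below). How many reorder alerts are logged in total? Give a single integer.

Answer: 3

Derivation:
Processing events:
Start: stock = 33
  Event 1 (restock 17): 33 + 17 = 50
  Event 2 (sale 4): sell min(4,50)=4. stock: 50 - 4 = 46. total_sold = 4
  Event 3 (sale 14): sell min(14,46)=14. stock: 46 - 14 = 32. total_sold = 18
  Event 4 (sale 2): sell min(2,32)=2. stock: 32 - 2 = 30. total_sold = 20
  Event 5 (sale 20): sell min(20,30)=20. stock: 30 - 20 = 10. total_sold = 40
  Event 6 (sale 15): sell min(15,10)=10. stock: 10 - 10 = 0. total_sold = 50
  Event 7 (sale 22): sell min(22,0)=0. stock: 0 - 0 = 0. total_sold = 50
  Event 8 (restock 5): 0 + 5 = 5
  Event 9 (restock 26): 5 + 26 = 31
  Event 10 (sale 23): sell min(23,31)=23. stock: 31 - 23 = 8. total_sold = 73
  Event 11 (adjust +7): 8 + 7 = 15
  Event 12 (restock 35): 15 + 35 = 50
  Event 13 (sale 15): sell min(15,50)=15. stock: 50 - 15 = 35. total_sold = 88
Final: stock = 35, total_sold = 88

Checking against threshold 6:
  After event 1: stock=50 > 6
  After event 2: stock=46 > 6
  After event 3: stock=32 > 6
  After event 4: stock=30 > 6
  After event 5: stock=10 > 6
  After event 6: stock=0 <= 6 -> ALERT
  After event 7: stock=0 <= 6 -> ALERT
  After event 8: stock=5 <= 6 -> ALERT
  After event 9: stock=31 > 6
  After event 10: stock=8 > 6
  After event 11: stock=15 > 6
  After event 12: stock=50 > 6
  After event 13: stock=35 > 6
Alert events: [6, 7, 8]. Count = 3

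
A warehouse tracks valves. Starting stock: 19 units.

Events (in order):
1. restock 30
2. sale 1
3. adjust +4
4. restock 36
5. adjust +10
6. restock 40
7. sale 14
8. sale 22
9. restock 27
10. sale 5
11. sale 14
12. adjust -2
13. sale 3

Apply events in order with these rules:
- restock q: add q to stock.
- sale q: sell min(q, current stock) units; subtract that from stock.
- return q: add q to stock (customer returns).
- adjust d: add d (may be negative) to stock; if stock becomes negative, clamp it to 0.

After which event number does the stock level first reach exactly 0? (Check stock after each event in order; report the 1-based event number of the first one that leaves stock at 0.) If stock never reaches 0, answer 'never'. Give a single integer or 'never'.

Answer: never

Derivation:
Processing events:
Start: stock = 19
  Event 1 (restock 30): 19 + 30 = 49
  Event 2 (sale 1): sell min(1,49)=1. stock: 49 - 1 = 48. total_sold = 1
  Event 3 (adjust +4): 48 + 4 = 52
  Event 4 (restock 36): 52 + 36 = 88
  Event 5 (adjust +10): 88 + 10 = 98
  Event 6 (restock 40): 98 + 40 = 138
  Event 7 (sale 14): sell min(14,138)=14. stock: 138 - 14 = 124. total_sold = 15
  Event 8 (sale 22): sell min(22,124)=22. stock: 124 - 22 = 102. total_sold = 37
  Event 9 (restock 27): 102 + 27 = 129
  Event 10 (sale 5): sell min(5,129)=5. stock: 129 - 5 = 124. total_sold = 42
  Event 11 (sale 14): sell min(14,124)=14. stock: 124 - 14 = 110. total_sold = 56
  Event 12 (adjust -2): 110 + -2 = 108
  Event 13 (sale 3): sell min(3,108)=3. stock: 108 - 3 = 105. total_sold = 59
Final: stock = 105, total_sold = 59

Stock never reaches 0.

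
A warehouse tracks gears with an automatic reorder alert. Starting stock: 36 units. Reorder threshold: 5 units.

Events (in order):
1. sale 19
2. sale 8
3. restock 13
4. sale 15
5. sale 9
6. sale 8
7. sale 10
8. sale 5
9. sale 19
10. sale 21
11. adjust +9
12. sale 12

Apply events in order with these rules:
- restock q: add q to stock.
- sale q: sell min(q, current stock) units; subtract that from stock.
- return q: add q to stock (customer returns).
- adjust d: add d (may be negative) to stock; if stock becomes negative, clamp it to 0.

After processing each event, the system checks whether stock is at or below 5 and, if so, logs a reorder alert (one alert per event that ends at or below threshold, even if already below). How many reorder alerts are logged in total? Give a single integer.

Processing events:
Start: stock = 36
  Event 1 (sale 19): sell min(19,36)=19. stock: 36 - 19 = 17. total_sold = 19
  Event 2 (sale 8): sell min(8,17)=8. stock: 17 - 8 = 9. total_sold = 27
  Event 3 (restock 13): 9 + 13 = 22
  Event 4 (sale 15): sell min(15,22)=15. stock: 22 - 15 = 7. total_sold = 42
  Event 5 (sale 9): sell min(9,7)=7. stock: 7 - 7 = 0. total_sold = 49
  Event 6 (sale 8): sell min(8,0)=0. stock: 0 - 0 = 0. total_sold = 49
  Event 7 (sale 10): sell min(10,0)=0. stock: 0 - 0 = 0. total_sold = 49
  Event 8 (sale 5): sell min(5,0)=0. stock: 0 - 0 = 0. total_sold = 49
  Event 9 (sale 19): sell min(19,0)=0. stock: 0 - 0 = 0. total_sold = 49
  Event 10 (sale 21): sell min(21,0)=0. stock: 0 - 0 = 0. total_sold = 49
  Event 11 (adjust +9): 0 + 9 = 9
  Event 12 (sale 12): sell min(12,9)=9. stock: 9 - 9 = 0. total_sold = 58
Final: stock = 0, total_sold = 58

Checking against threshold 5:
  After event 1: stock=17 > 5
  After event 2: stock=9 > 5
  After event 3: stock=22 > 5
  After event 4: stock=7 > 5
  After event 5: stock=0 <= 5 -> ALERT
  After event 6: stock=0 <= 5 -> ALERT
  After event 7: stock=0 <= 5 -> ALERT
  After event 8: stock=0 <= 5 -> ALERT
  After event 9: stock=0 <= 5 -> ALERT
  After event 10: stock=0 <= 5 -> ALERT
  After event 11: stock=9 > 5
  After event 12: stock=0 <= 5 -> ALERT
Alert events: [5, 6, 7, 8, 9, 10, 12]. Count = 7

Answer: 7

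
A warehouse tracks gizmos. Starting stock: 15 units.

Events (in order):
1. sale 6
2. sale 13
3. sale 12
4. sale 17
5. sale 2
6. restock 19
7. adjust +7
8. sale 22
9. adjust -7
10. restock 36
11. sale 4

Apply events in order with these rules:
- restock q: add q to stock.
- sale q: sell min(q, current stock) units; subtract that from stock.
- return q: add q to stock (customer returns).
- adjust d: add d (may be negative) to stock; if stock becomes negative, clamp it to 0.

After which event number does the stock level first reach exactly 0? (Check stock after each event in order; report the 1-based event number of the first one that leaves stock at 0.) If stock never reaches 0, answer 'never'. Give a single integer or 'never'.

Processing events:
Start: stock = 15
  Event 1 (sale 6): sell min(6,15)=6. stock: 15 - 6 = 9. total_sold = 6
  Event 2 (sale 13): sell min(13,9)=9. stock: 9 - 9 = 0. total_sold = 15
  Event 3 (sale 12): sell min(12,0)=0. stock: 0 - 0 = 0. total_sold = 15
  Event 4 (sale 17): sell min(17,0)=0. stock: 0 - 0 = 0. total_sold = 15
  Event 5 (sale 2): sell min(2,0)=0. stock: 0 - 0 = 0. total_sold = 15
  Event 6 (restock 19): 0 + 19 = 19
  Event 7 (adjust +7): 19 + 7 = 26
  Event 8 (sale 22): sell min(22,26)=22. stock: 26 - 22 = 4. total_sold = 37
  Event 9 (adjust -7): 4 + -7 = 0 (clamped to 0)
  Event 10 (restock 36): 0 + 36 = 36
  Event 11 (sale 4): sell min(4,36)=4. stock: 36 - 4 = 32. total_sold = 41
Final: stock = 32, total_sold = 41

First zero at event 2.

Answer: 2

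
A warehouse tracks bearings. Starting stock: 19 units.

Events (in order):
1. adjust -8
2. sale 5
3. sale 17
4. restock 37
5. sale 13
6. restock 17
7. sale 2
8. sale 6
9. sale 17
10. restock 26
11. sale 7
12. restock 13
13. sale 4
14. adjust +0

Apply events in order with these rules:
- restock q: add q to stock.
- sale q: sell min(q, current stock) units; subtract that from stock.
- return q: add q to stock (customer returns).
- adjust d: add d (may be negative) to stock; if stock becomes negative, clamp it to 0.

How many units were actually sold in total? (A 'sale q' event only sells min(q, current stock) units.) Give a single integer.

Answer: 60

Derivation:
Processing events:
Start: stock = 19
  Event 1 (adjust -8): 19 + -8 = 11
  Event 2 (sale 5): sell min(5,11)=5. stock: 11 - 5 = 6. total_sold = 5
  Event 3 (sale 17): sell min(17,6)=6. stock: 6 - 6 = 0. total_sold = 11
  Event 4 (restock 37): 0 + 37 = 37
  Event 5 (sale 13): sell min(13,37)=13. stock: 37 - 13 = 24. total_sold = 24
  Event 6 (restock 17): 24 + 17 = 41
  Event 7 (sale 2): sell min(2,41)=2. stock: 41 - 2 = 39. total_sold = 26
  Event 8 (sale 6): sell min(6,39)=6. stock: 39 - 6 = 33. total_sold = 32
  Event 9 (sale 17): sell min(17,33)=17. stock: 33 - 17 = 16. total_sold = 49
  Event 10 (restock 26): 16 + 26 = 42
  Event 11 (sale 7): sell min(7,42)=7. stock: 42 - 7 = 35. total_sold = 56
  Event 12 (restock 13): 35 + 13 = 48
  Event 13 (sale 4): sell min(4,48)=4. stock: 48 - 4 = 44. total_sold = 60
  Event 14 (adjust +0): 44 + 0 = 44
Final: stock = 44, total_sold = 60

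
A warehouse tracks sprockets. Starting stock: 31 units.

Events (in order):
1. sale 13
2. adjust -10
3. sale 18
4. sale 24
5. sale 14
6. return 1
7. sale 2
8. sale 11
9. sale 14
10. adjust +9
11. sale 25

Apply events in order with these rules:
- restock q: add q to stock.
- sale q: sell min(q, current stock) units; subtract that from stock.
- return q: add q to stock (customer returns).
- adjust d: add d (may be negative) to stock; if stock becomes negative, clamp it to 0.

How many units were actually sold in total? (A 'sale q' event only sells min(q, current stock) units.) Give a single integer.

Processing events:
Start: stock = 31
  Event 1 (sale 13): sell min(13,31)=13. stock: 31 - 13 = 18. total_sold = 13
  Event 2 (adjust -10): 18 + -10 = 8
  Event 3 (sale 18): sell min(18,8)=8. stock: 8 - 8 = 0. total_sold = 21
  Event 4 (sale 24): sell min(24,0)=0. stock: 0 - 0 = 0. total_sold = 21
  Event 5 (sale 14): sell min(14,0)=0. stock: 0 - 0 = 0. total_sold = 21
  Event 6 (return 1): 0 + 1 = 1
  Event 7 (sale 2): sell min(2,1)=1. stock: 1 - 1 = 0. total_sold = 22
  Event 8 (sale 11): sell min(11,0)=0. stock: 0 - 0 = 0. total_sold = 22
  Event 9 (sale 14): sell min(14,0)=0. stock: 0 - 0 = 0. total_sold = 22
  Event 10 (adjust +9): 0 + 9 = 9
  Event 11 (sale 25): sell min(25,9)=9. stock: 9 - 9 = 0. total_sold = 31
Final: stock = 0, total_sold = 31

Answer: 31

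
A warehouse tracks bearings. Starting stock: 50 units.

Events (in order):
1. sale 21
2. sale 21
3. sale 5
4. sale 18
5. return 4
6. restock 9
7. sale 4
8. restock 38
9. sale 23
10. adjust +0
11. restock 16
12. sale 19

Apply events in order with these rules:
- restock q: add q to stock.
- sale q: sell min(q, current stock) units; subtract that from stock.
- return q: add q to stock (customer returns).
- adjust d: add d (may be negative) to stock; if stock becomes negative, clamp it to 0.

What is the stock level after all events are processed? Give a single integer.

Answer: 21

Derivation:
Processing events:
Start: stock = 50
  Event 1 (sale 21): sell min(21,50)=21. stock: 50 - 21 = 29. total_sold = 21
  Event 2 (sale 21): sell min(21,29)=21. stock: 29 - 21 = 8. total_sold = 42
  Event 3 (sale 5): sell min(5,8)=5. stock: 8 - 5 = 3. total_sold = 47
  Event 4 (sale 18): sell min(18,3)=3. stock: 3 - 3 = 0. total_sold = 50
  Event 5 (return 4): 0 + 4 = 4
  Event 6 (restock 9): 4 + 9 = 13
  Event 7 (sale 4): sell min(4,13)=4. stock: 13 - 4 = 9. total_sold = 54
  Event 8 (restock 38): 9 + 38 = 47
  Event 9 (sale 23): sell min(23,47)=23. stock: 47 - 23 = 24. total_sold = 77
  Event 10 (adjust +0): 24 + 0 = 24
  Event 11 (restock 16): 24 + 16 = 40
  Event 12 (sale 19): sell min(19,40)=19. stock: 40 - 19 = 21. total_sold = 96
Final: stock = 21, total_sold = 96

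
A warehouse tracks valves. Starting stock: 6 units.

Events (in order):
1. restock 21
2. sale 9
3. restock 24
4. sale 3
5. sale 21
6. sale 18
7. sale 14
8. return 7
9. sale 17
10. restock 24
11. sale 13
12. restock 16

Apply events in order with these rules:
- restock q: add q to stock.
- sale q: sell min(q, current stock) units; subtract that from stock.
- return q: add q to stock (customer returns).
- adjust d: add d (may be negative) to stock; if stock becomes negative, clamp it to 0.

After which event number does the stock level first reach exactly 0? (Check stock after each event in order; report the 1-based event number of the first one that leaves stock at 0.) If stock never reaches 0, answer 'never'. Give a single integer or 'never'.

Processing events:
Start: stock = 6
  Event 1 (restock 21): 6 + 21 = 27
  Event 2 (sale 9): sell min(9,27)=9. stock: 27 - 9 = 18. total_sold = 9
  Event 3 (restock 24): 18 + 24 = 42
  Event 4 (sale 3): sell min(3,42)=3. stock: 42 - 3 = 39. total_sold = 12
  Event 5 (sale 21): sell min(21,39)=21. stock: 39 - 21 = 18. total_sold = 33
  Event 6 (sale 18): sell min(18,18)=18. stock: 18 - 18 = 0. total_sold = 51
  Event 7 (sale 14): sell min(14,0)=0. stock: 0 - 0 = 0. total_sold = 51
  Event 8 (return 7): 0 + 7 = 7
  Event 9 (sale 17): sell min(17,7)=7. stock: 7 - 7 = 0. total_sold = 58
  Event 10 (restock 24): 0 + 24 = 24
  Event 11 (sale 13): sell min(13,24)=13. stock: 24 - 13 = 11. total_sold = 71
  Event 12 (restock 16): 11 + 16 = 27
Final: stock = 27, total_sold = 71

First zero at event 6.

Answer: 6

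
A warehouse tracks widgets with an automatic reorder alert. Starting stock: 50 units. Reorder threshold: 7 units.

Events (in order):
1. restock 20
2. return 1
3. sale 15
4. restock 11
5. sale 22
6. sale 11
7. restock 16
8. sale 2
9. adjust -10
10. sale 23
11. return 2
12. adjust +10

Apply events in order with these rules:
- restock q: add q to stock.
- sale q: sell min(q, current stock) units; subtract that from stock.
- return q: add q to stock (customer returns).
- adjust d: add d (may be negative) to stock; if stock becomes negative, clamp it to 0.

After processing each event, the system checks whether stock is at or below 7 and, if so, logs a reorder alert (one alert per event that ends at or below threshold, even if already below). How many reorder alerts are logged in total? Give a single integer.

Processing events:
Start: stock = 50
  Event 1 (restock 20): 50 + 20 = 70
  Event 2 (return 1): 70 + 1 = 71
  Event 3 (sale 15): sell min(15,71)=15. stock: 71 - 15 = 56. total_sold = 15
  Event 4 (restock 11): 56 + 11 = 67
  Event 5 (sale 22): sell min(22,67)=22. stock: 67 - 22 = 45. total_sold = 37
  Event 6 (sale 11): sell min(11,45)=11. stock: 45 - 11 = 34. total_sold = 48
  Event 7 (restock 16): 34 + 16 = 50
  Event 8 (sale 2): sell min(2,50)=2. stock: 50 - 2 = 48. total_sold = 50
  Event 9 (adjust -10): 48 + -10 = 38
  Event 10 (sale 23): sell min(23,38)=23. stock: 38 - 23 = 15. total_sold = 73
  Event 11 (return 2): 15 + 2 = 17
  Event 12 (adjust +10): 17 + 10 = 27
Final: stock = 27, total_sold = 73

Checking against threshold 7:
  After event 1: stock=70 > 7
  After event 2: stock=71 > 7
  After event 3: stock=56 > 7
  After event 4: stock=67 > 7
  After event 5: stock=45 > 7
  After event 6: stock=34 > 7
  After event 7: stock=50 > 7
  After event 8: stock=48 > 7
  After event 9: stock=38 > 7
  After event 10: stock=15 > 7
  After event 11: stock=17 > 7
  After event 12: stock=27 > 7
Alert events: []. Count = 0

Answer: 0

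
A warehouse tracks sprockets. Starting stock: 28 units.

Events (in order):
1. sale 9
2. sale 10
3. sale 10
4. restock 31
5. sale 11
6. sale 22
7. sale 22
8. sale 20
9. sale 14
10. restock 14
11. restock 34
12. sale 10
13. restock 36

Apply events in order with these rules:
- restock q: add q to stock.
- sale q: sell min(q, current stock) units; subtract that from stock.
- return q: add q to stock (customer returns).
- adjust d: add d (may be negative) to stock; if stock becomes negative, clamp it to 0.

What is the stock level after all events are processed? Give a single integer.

Processing events:
Start: stock = 28
  Event 1 (sale 9): sell min(9,28)=9. stock: 28 - 9 = 19. total_sold = 9
  Event 2 (sale 10): sell min(10,19)=10. stock: 19 - 10 = 9. total_sold = 19
  Event 3 (sale 10): sell min(10,9)=9. stock: 9 - 9 = 0. total_sold = 28
  Event 4 (restock 31): 0 + 31 = 31
  Event 5 (sale 11): sell min(11,31)=11. stock: 31 - 11 = 20. total_sold = 39
  Event 6 (sale 22): sell min(22,20)=20. stock: 20 - 20 = 0. total_sold = 59
  Event 7 (sale 22): sell min(22,0)=0. stock: 0 - 0 = 0. total_sold = 59
  Event 8 (sale 20): sell min(20,0)=0. stock: 0 - 0 = 0. total_sold = 59
  Event 9 (sale 14): sell min(14,0)=0. stock: 0 - 0 = 0. total_sold = 59
  Event 10 (restock 14): 0 + 14 = 14
  Event 11 (restock 34): 14 + 34 = 48
  Event 12 (sale 10): sell min(10,48)=10. stock: 48 - 10 = 38. total_sold = 69
  Event 13 (restock 36): 38 + 36 = 74
Final: stock = 74, total_sold = 69

Answer: 74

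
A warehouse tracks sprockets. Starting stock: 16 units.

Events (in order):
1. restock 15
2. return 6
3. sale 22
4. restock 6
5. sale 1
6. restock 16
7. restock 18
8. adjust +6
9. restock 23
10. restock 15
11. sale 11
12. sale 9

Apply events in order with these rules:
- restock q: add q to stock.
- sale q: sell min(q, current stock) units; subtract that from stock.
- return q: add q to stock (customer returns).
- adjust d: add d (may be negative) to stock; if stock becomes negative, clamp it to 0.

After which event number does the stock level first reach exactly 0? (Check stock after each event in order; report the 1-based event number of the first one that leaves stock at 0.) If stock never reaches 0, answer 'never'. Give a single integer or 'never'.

Answer: never

Derivation:
Processing events:
Start: stock = 16
  Event 1 (restock 15): 16 + 15 = 31
  Event 2 (return 6): 31 + 6 = 37
  Event 3 (sale 22): sell min(22,37)=22. stock: 37 - 22 = 15. total_sold = 22
  Event 4 (restock 6): 15 + 6 = 21
  Event 5 (sale 1): sell min(1,21)=1. stock: 21 - 1 = 20. total_sold = 23
  Event 6 (restock 16): 20 + 16 = 36
  Event 7 (restock 18): 36 + 18 = 54
  Event 8 (adjust +6): 54 + 6 = 60
  Event 9 (restock 23): 60 + 23 = 83
  Event 10 (restock 15): 83 + 15 = 98
  Event 11 (sale 11): sell min(11,98)=11. stock: 98 - 11 = 87. total_sold = 34
  Event 12 (sale 9): sell min(9,87)=9. stock: 87 - 9 = 78. total_sold = 43
Final: stock = 78, total_sold = 43

Stock never reaches 0.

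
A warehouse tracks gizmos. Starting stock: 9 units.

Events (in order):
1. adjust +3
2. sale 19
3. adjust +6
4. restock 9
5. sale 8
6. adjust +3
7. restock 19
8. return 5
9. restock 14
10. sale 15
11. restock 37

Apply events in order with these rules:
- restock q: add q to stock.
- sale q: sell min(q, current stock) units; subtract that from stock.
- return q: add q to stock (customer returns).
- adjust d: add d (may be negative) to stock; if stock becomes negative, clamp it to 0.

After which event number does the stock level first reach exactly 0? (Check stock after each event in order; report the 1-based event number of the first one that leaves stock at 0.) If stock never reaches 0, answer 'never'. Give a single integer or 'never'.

Answer: 2

Derivation:
Processing events:
Start: stock = 9
  Event 1 (adjust +3): 9 + 3 = 12
  Event 2 (sale 19): sell min(19,12)=12. stock: 12 - 12 = 0. total_sold = 12
  Event 3 (adjust +6): 0 + 6 = 6
  Event 4 (restock 9): 6 + 9 = 15
  Event 5 (sale 8): sell min(8,15)=8. stock: 15 - 8 = 7. total_sold = 20
  Event 6 (adjust +3): 7 + 3 = 10
  Event 7 (restock 19): 10 + 19 = 29
  Event 8 (return 5): 29 + 5 = 34
  Event 9 (restock 14): 34 + 14 = 48
  Event 10 (sale 15): sell min(15,48)=15. stock: 48 - 15 = 33. total_sold = 35
  Event 11 (restock 37): 33 + 37 = 70
Final: stock = 70, total_sold = 35

First zero at event 2.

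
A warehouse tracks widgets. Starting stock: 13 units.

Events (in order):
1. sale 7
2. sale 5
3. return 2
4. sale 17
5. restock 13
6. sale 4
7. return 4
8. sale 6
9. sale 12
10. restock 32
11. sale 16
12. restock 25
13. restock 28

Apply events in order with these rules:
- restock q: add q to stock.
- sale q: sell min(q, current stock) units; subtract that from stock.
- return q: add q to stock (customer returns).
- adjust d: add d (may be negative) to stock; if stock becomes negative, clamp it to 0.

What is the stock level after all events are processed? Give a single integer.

Processing events:
Start: stock = 13
  Event 1 (sale 7): sell min(7,13)=7. stock: 13 - 7 = 6. total_sold = 7
  Event 2 (sale 5): sell min(5,6)=5. stock: 6 - 5 = 1. total_sold = 12
  Event 3 (return 2): 1 + 2 = 3
  Event 4 (sale 17): sell min(17,3)=3. stock: 3 - 3 = 0. total_sold = 15
  Event 5 (restock 13): 0 + 13 = 13
  Event 6 (sale 4): sell min(4,13)=4. stock: 13 - 4 = 9. total_sold = 19
  Event 7 (return 4): 9 + 4 = 13
  Event 8 (sale 6): sell min(6,13)=6. stock: 13 - 6 = 7. total_sold = 25
  Event 9 (sale 12): sell min(12,7)=7. stock: 7 - 7 = 0. total_sold = 32
  Event 10 (restock 32): 0 + 32 = 32
  Event 11 (sale 16): sell min(16,32)=16. stock: 32 - 16 = 16. total_sold = 48
  Event 12 (restock 25): 16 + 25 = 41
  Event 13 (restock 28): 41 + 28 = 69
Final: stock = 69, total_sold = 48

Answer: 69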